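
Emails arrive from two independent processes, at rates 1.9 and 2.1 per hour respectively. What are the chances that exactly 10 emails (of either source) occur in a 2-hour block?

0.0993

Independent Poisson processes superpose: combined rate λ = 1.9 + 2.1 = 4 per hour.
Over the interval, μ = 4 × 2 = 8 (a 2-hour block = 2 hours).
P(N = 10) = e^(−8) · 8^10/10! ≈ 0.0993.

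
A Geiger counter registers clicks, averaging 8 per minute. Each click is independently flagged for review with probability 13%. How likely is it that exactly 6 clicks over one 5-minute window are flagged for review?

Thinning: the clicks that are flagged for review themselves form a Poisson process with rate 0.13 × 8 = 1.04 per minute.
Over the interval, μ = 1.04 × 5 = 5.2 (a 5-minute window = 5 minutes).
P(N = 6) = e^(−5.2) · 5.2^6/6! ≈ 0.1515.

0.1515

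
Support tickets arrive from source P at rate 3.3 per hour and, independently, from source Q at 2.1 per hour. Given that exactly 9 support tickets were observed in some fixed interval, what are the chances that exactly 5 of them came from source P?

Given the total, each event is independently from source P with probability p = λ_P/(λ_P+λ_Q) = 3.3/5.4 ≈ 0.6111.
So K ~ Binomial(9, 3.3/5.4): P(K = 5) = C(9,5) · (3.3/5.4)^5 · (2.1/5.4)^4 ≈ 0.2456.

0.2456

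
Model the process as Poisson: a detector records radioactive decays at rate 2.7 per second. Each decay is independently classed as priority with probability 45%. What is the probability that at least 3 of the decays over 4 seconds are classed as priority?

Thinning: the decays that are classed as priority themselves form a Poisson process with rate 0.45 × 2.7 = 1.215 per second.
Over the interval, μ = 1.215 × 4 = 4.86 (4 seconds).
P(N ≥ 3) = 1 − P(N ≤ 2) ≈ 0.8631.

0.8631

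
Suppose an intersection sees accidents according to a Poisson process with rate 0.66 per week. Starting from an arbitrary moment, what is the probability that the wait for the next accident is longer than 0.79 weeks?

The wait for the next event is exponential with rate λ = 0.66 per week.
P(T > 0.79) = e^(−λt) = e^(−0.66 × 0.79) = e^(−0.5214) ≈ 0.5937.

0.5937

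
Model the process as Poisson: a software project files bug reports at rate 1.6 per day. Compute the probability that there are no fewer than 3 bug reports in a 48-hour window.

0.6201

Over the interval, μ = 1.6 × 2 = 3.2 (a 48-hour window = 2 days).
P(N ≥ 3) = 1 − P(N ≤ 2) = 1 − Σ_{j=0}^{2} e^(−μ) μ^j/j! ≈ 0.6201.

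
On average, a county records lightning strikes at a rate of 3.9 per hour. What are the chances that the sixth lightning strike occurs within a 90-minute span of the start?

Over the interval, μ = 3.9 × 1.5 = 5.85 (a 90-minute span = 1.5 hours).
The sixth arrival falls in the interval iff at least 6 events occur there: P(S_6 ≤ t) = P(N ≥ 6) = 1 − P(N ≤ 5) ≈ 0.5299.

0.5299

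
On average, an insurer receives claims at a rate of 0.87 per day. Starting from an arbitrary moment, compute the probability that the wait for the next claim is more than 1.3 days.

0.3227

The wait for the next event is exponential with rate λ = 0.87 per day.
P(T > 1.3) = e^(−λt) = e^(−0.87 × 1.3) = e^(−1.131) ≈ 0.3227.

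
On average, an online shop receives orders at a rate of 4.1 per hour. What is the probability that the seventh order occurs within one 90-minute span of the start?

Over the interval, μ = 4.1 × 1.5 = 6.15 (a 90-minute span = 1.5 hours).
The seventh arrival falls in the interval iff at least 7 events occur there: P(S_7 ≤ t) = P(N ≥ 7) = 1 − P(N ≤ 6) ≈ 0.4178.

0.4178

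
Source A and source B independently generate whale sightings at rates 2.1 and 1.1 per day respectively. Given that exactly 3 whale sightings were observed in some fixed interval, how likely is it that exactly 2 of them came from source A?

Given the total, each event is independently from source A with probability p = λ_A/(λ_A+λ_B) = 2.1/3.2 ≈ 0.6562.
So K ~ Binomial(3, 2.1/3.2): P(K = 2) = C(3,2) · (2.1/3.2)^2 · (1.1/3.2)^1 ≈ 0.4441.

0.4441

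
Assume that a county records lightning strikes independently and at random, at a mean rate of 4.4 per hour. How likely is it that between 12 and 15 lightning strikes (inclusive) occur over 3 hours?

0.4125

Over the interval, μ = 4.4 × 3 = 13.2 (3 hours).
P(12 ≤ N ≤ 15) = Σ_{j=12}^{15} e^(−13.2) · 13.2^j/j! ≈ 0.4125.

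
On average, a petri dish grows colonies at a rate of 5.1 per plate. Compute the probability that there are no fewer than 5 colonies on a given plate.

With mean μ = 5.1 per plate,
P(N ≥ 5) = 1 − P(N ≤ 4) = 1 − Σ_{j=0}^{4} e^(−μ) μ^j/j! ≈ 0.5769.

0.5769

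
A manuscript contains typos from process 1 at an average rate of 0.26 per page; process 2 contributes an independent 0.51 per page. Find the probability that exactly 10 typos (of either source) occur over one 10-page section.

Independent Poisson processes superpose: combined rate λ = 0.26 + 0.51 = 0.77 per page.
Over the interval, μ = 0.77 × 10 = 7.7 (a 10-page section = 10 pages).
P(N = 10) = e^(−7.7) · 7.7^10/10! ≈ 0.0914.

0.0914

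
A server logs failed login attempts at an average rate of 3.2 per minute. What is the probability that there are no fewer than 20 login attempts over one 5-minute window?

0.1878

Over the interval, μ = 3.2 × 5 = 16 (a 5-minute window = 5 minutes).
P(N ≥ 20) = 1 − P(N ≤ 19) = 1 − Σ_{j=0}^{19} e^(−μ) μ^j/j! ≈ 0.1878.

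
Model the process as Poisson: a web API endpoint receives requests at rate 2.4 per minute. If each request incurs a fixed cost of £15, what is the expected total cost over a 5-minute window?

£180

E[N] = 2.4 × 5 = 12 (a 5-minute window = 5 minutes); E[cost] = 12 × £15 = £180.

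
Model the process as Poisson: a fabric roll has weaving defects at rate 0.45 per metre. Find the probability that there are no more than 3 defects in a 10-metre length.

Over the interval, μ = 0.45 × 10 = 4.5 (a 10-metre length = 10 metres).
P(N ≤ 3) = Σ_{j=0}^{3} e^(−μ) μ^j/j! ≈ 0.3423.

0.3423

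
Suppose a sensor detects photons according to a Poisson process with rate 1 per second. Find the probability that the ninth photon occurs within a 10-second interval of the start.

Over the interval, μ = 1 × 10 = 10 (a 10-second interval = 10 seconds).
The ninth arrival falls in the interval iff at least 9 events occur there: P(S_9 ≤ t) = P(N ≥ 9) = 1 − P(N ≤ 8) ≈ 0.6672.

0.6672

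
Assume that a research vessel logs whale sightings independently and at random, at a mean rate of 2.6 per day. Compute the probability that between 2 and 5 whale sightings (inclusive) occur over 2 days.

0.5467

Over the interval, μ = 2.6 × 2 = 5.2 (2 days).
P(2 ≤ N ≤ 5) = Σ_{j=2}^{5} e^(−5.2) · 5.2^j/j! ≈ 0.5467.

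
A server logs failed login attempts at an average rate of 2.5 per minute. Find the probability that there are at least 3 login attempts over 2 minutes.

0.8753

Over the interval, μ = 2.5 × 2 = 5 (2 minutes).
P(N ≥ 3) = 1 − P(N ≤ 2) = 1 − Σ_{j=0}^{2} e^(−μ) μ^j/j! ≈ 0.8753.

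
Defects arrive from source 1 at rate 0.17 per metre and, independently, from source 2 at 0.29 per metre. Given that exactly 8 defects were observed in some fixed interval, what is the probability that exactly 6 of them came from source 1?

0.0284

Given the total, each event is independently from source 1 with probability p = λ_1/(λ_1+λ_2) = 0.17/0.46 ≈ 0.3696.
So K ~ Binomial(8, 0.17/0.46): P(K = 6) = C(8,6) · (0.17/0.46)^6 · (0.29/0.46)^2 ≈ 0.0284.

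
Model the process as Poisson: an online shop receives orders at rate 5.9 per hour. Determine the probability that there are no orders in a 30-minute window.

Over the interval, μ = 5.9 × 0.5 = 2.95 (a 30-minute window = 0.5 hours).
P(N = 0) = e^(−μ) μ^0/0! = e^(−2.95) · 2.95^0/1 ≈ 0.0523.

0.0523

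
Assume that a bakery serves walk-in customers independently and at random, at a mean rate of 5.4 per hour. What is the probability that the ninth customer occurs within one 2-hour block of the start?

0.7498

Over the interval, μ = 5.4 × 2 = 10.8 (a 2-hour block = 2 hours).
The ninth arrival falls in the interval iff at least 9 events occur there: P(S_9 ≤ t) = P(N ≥ 9) = 1 − P(N ≤ 8) ≈ 0.7498.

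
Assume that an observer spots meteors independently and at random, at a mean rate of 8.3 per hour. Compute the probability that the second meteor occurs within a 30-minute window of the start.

0.9188

Over the interval, μ = 8.3 × 0.5 = 4.15 (a 30-minute window = 0.5 hours).
The second arrival falls in the interval iff at least 2 events occur there: P(S_2 ≤ t) = P(N ≥ 2) = 1 − P(N ≤ 1) ≈ 0.9188.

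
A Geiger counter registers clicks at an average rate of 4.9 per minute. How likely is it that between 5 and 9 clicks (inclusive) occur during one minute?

With mean μ = 4.9 per minute,
P(5 ≤ N ≤ 9) = Σ_{j=5}^{9} e^(−4.9) · 4.9^j/j! ≈ 0.5134.

0.5134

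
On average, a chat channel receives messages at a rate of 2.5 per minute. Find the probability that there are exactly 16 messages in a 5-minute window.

0.0633

Over the interval, μ = 2.5 × 5 = 12.5 (a 5-minute window = 5 minutes).
P(N = 16) = e^(−μ) μ^16/16! = e^(−12.5) · 12.5^16/20922789888000 ≈ 0.0633.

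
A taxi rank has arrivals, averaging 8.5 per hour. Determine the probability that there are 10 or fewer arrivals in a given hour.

0.7634

With mean μ = 8.5 per hour,
P(N ≤ 10) = Σ_{j=0}^{10} e^(−μ) μ^j/j! ≈ 0.7634.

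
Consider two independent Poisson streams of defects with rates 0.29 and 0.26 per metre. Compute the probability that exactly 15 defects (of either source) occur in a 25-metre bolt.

Independent Poisson processes superpose: combined rate λ = 0.29 + 0.26 = 0.55 per metre.
Over the interval, μ = 0.55 × 25 = 13.75 (a 25-metre bolt = 25 metres).
P(N = 15) = e^(−13.75) · 13.75^15/15! ≈ 0.0969.

0.0969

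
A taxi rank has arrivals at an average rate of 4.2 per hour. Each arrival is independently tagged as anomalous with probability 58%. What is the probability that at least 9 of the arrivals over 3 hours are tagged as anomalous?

0.3119

Thinning: the arrivals that are tagged as anomalous themselves form a Poisson process with rate 0.58 × 4.2 = 2.436 per hour.
Over the interval, μ = 2.436 × 3 = 7.308 (3 hours).
P(N ≥ 9) = 1 − P(N ≤ 8) ≈ 0.3119.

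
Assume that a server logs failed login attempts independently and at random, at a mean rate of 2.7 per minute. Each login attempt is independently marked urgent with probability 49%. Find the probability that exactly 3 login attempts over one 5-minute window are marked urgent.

Thinning: the login attempts that are marked urgent themselves form a Poisson process with rate 0.49 × 2.7 = 1.323 per minute.
Over the interval, μ = 1.323 × 5 = 6.615 (a 5-minute window = 5 minutes).
P(N = 3) = e^(−6.615) · 6.615^3/3! ≈ 0.0647.

0.0647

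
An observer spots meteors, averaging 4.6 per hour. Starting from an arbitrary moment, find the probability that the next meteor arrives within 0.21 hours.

Inter-arrival times are exponential with rate λ = 4.6 per hour.
P(T ≤ 0.21) = 1 − e^(−λt) = 1 − e^(−4.6 × 0.21) = 1 − e^(−0.966) ≈ 0.6194.

0.6194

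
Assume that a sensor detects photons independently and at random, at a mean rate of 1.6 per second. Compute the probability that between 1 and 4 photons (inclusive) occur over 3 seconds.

Over the interval, μ = 1.6 × 3 = 4.8 (3 seconds).
P(1 ≤ N ≤ 4) = Σ_{j=1}^{4} e^(−4.8) · 4.8^j/j! ≈ 0.4680.

0.4680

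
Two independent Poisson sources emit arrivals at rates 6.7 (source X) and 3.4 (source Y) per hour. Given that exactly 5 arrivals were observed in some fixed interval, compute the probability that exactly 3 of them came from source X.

0.3308

Given the total, each event is independently from source X with probability p = λ_X/(λ_X+λ_Y) = 6.7/10.1 ≈ 0.6634.
So K ~ Binomial(5, 6.7/10.1): P(K = 3) = C(5,3) · (6.7/10.1)^3 · (3.4/10.1)^2 ≈ 0.3308.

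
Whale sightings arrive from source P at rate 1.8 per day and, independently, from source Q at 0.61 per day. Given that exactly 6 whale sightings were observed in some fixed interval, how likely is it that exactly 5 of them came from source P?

0.3530

Given the total, each event is independently from source P with probability p = λ_P/(λ_P+λ_Q) = 1.8/2.41 ≈ 0.7469.
So K ~ Binomial(6, 1.8/2.41): P(K = 5) = C(6,5) · (1.8/2.41)^5 · (0.61/2.41)^1 ≈ 0.3530.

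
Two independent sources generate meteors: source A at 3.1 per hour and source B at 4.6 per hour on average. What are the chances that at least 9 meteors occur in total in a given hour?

0.3657

Independent Poisson processes superpose: combined rate λ = 3.1 + 4.6 = 7.7 per hour.
So μ = 7.7.
P(N ≥ 9) = 1 − P(N ≤ 8) ≈ 0.3657.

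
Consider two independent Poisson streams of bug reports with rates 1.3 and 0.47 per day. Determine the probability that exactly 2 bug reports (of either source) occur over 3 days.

Independent Poisson processes superpose: combined rate λ = 1.3 + 0.47 = 1.77 per day.
Over the interval, μ = 1.77 × 3 = 5.31 (3 days).
P(N = 2) = e^(−5.31) · 5.31^2/2! ≈ 0.0697.

0.0697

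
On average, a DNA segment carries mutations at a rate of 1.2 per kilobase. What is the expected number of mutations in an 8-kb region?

9.6

E[N] = λt = 1.2 × 8 = 9.6 (an 8-kb region = 8 kilobases).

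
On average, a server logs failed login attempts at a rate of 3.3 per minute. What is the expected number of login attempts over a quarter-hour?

49.5

E[N] = λt = 3.3 × 15 = 49.5 (a quarter-hour = 15 minutes).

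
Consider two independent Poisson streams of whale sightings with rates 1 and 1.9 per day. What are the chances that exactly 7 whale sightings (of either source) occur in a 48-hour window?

Independent Poisson processes superpose: combined rate λ = 1 + 1.9 = 2.9 per day.
Over the interval, μ = 2.9 × 2 = 5.8 (a 48-hour window = 2 days).
P(N = 7) = e^(−5.8) · 5.8^7/7! ≈ 0.1326.

0.1326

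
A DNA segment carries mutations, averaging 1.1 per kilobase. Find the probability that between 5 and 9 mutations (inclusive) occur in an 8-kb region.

0.5516

Over the interval, μ = 1.1 × 8 = 8.8 (an 8-kb region = 8 kilobases).
P(5 ≤ N ≤ 9) = Σ_{j=5}^{9} e^(−8.8) · 8.8^j/j! ≈ 0.5516.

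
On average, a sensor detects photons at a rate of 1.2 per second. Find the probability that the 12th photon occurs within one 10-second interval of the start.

0.5384

Over the interval, μ = 1.2 × 10 = 12 (a 10-second interval = 10 seconds).
The 12th arrival falls in the interval iff at least 12 events occur there: P(S_12 ≤ t) = P(N ≥ 12) = 1 − P(N ≤ 11) ≈ 0.5384.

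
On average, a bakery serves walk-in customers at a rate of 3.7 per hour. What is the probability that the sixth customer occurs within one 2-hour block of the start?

0.7474

Over the interval, μ = 3.7 × 2 = 7.4 (a 2-hour block = 2 hours).
The sixth arrival falls in the interval iff at least 6 events occur there: P(S_6 ≤ t) = P(N ≥ 6) = 1 − P(N ≤ 5) ≈ 0.7474.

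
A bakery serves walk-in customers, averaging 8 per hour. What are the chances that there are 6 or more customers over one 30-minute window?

Over the interval, μ = 8 × 0.5 = 4 (a 30-minute window = 0.5 hours).
P(N ≥ 6) = 1 − P(N ≤ 5) = 1 − Σ_{j=0}^{5} e^(−μ) μ^j/j! ≈ 0.2149.

0.2149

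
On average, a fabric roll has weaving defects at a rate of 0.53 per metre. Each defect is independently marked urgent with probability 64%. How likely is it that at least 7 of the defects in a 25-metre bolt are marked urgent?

0.7417

Thinning: the defects that are marked urgent themselves form a Poisson process with rate 0.64 × 0.53 = 0.3392 per metre.
Over the interval, μ = 0.3392 × 25 = 8.48 (a 25-metre bolt = 25 metres).
P(N ≥ 7) = 1 − P(N ≤ 6) ≈ 0.7417.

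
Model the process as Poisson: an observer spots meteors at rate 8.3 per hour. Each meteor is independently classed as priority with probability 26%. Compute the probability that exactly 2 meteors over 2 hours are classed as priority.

0.1244

Thinning: the meteors that are classed as priority themselves form a Poisson process with rate 0.26 × 8.3 = 2.158 per hour.
Over the interval, μ = 2.158 × 2 = 4.316 (2 hours).
P(N = 2) = e^(−4.316) · 4.316^2/2! ≈ 0.1244.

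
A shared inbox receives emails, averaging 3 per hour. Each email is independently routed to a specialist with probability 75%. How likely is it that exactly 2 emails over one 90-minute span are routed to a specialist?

0.1949

Thinning: the emails that are routed to a specialist themselves form a Poisson process with rate 0.75 × 3 = 2.25 per hour.
Over the interval, μ = 2.25 × 1.5 = 3.375 (a 90-minute span = 1.5 hours).
P(N = 2) = e^(−3.375) · 3.375^2/2! ≈ 0.1949.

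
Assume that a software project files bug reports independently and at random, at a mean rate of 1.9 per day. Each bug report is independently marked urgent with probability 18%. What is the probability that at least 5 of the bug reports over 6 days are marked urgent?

Thinning: the bug reports that are marked urgent themselves form a Poisson process with rate 0.18 × 1.9 = 0.342 per day.
Over the interval, μ = 0.342 × 6 = 2.052 (6 days).
P(N ≥ 5) = 1 − P(N ≤ 4) ≈ 0.0575.

0.0575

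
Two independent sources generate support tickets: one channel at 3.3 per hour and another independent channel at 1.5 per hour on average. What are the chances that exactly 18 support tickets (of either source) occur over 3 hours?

Independent Poisson processes superpose: combined rate λ = 3.3 + 1.5 = 4.8 per hour.
Over the interval, μ = 4.8 × 3 = 14.4 (3 hours).
P(N = 18) = e^(−14.4) · 14.4^18/18! ≈ 0.0617.

0.0617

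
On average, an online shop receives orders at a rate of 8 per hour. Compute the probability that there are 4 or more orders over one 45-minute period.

0.8488

Over the interval, μ = 8 × 0.75 = 6 (a 45-minute period = 0.75 hours).
P(N ≥ 4) = 1 − P(N ≤ 3) = 1 − Σ_{j=0}^{3} e^(−μ) μ^j/j! ≈ 0.8488.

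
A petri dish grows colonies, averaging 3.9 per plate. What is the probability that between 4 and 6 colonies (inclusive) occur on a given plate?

0.4462

With mean μ = 3.9 per plate,
P(4 ≤ N ≤ 6) = Σ_{j=4}^{6} e^(−3.9) · 3.9^j/j! ≈ 0.4462.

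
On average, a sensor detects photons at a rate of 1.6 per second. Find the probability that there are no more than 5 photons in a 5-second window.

Over the interval, μ = 1.6 × 5 = 8 (a 5-second window = 5 seconds).
P(N ≤ 5) = Σ_{j=0}^{5} e^(−μ) μ^j/j! ≈ 0.1912.

0.1912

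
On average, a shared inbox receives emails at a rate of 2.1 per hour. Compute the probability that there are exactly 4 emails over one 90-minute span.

Over the interval, μ = 2.1 × 1.5 = 3.15 (a 90-minute span = 1.5 hours).
P(N = 4) = e^(−μ) μ^4/4! = e^(−3.15) · 3.15^4/24 ≈ 0.1758.

0.1758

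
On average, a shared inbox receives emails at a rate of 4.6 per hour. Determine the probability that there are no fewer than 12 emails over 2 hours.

Over the interval, μ = 4.6 × 2 = 9.2 (2 hours).
P(N ≥ 12) = 1 − P(N ≤ 11) = 1 − Σ_{j=0}^{11} e^(−μ) μ^j/j! ≈ 0.2168.

0.2168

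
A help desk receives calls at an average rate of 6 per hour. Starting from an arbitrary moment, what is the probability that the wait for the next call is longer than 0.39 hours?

0.0963

The wait for the next event is exponential with rate λ = 6 per hour.
P(T > 0.39) = e^(−λt) = e^(−6 × 0.39) = e^(−2.34) ≈ 0.0963.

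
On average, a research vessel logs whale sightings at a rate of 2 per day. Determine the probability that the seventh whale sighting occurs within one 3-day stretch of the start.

0.3937

Over the interval, μ = 2 × 3 = 6 (a 3-day stretch = 3 days).
The seventh arrival falls in the interval iff at least 7 events occur there: P(S_7 ≤ t) = P(N ≥ 7) = 1 − P(N ≤ 6) ≈ 0.3937.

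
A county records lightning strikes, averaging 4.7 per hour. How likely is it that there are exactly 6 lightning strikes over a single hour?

With mean μ = 4.7 per hour,
P(N = 6) = e^(−μ) μ^6/6! = e^(−4.7) · 4.7^6/720 ≈ 0.1362.

0.1362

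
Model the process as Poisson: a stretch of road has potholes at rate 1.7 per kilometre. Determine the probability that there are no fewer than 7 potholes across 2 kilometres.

0.0579

Over the interval, μ = 1.7 × 2 = 3.4 (2 kilometres).
P(N ≥ 7) = 1 − P(N ≤ 6) = 1 − Σ_{j=0}^{6} e^(−μ) μ^j/j! ≈ 0.0579.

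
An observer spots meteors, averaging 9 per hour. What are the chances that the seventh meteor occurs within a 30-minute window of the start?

Over the interval, μ = 9 × 0.5 = 4.5 (a 30-minute window = 0.5 hours).
The seventh arrival falls in the interval iff at least 7 events occur there: P(S_7 ≤ t) = P(N ≥ 7) = 1 − P(N ≤ 6) ≈ 0.1689.

0.1689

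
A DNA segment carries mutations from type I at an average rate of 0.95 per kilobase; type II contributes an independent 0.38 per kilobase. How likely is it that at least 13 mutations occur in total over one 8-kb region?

Independent Poisson processes superpose: combined rate λ = 0.95 + 0.38 = 1.33 per kilobase.
Over the interval, μ = 1.33 × 8 = 10.64 (an 8-kb region = 8 kilobases).
P(N ≥ 13) = 1 − P(N ≤ 12) ≈ 0.2726.

0.2726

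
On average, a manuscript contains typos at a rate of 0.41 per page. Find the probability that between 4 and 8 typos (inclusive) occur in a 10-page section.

0.5613

Over the interval, μ = 0.41 × 10 = 4.1 (a 10-page section = 10 pages).
P(4 ≤ N ≤ 8) = Σ_{j=4}^{8} e^(−4.1) · 4.1^j/j! ≈ 0.5613.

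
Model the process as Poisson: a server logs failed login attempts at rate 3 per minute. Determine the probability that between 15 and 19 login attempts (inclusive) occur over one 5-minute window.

Over the interval, μ = 3 × 5 = 15 (a 5-minute window = 5 minutes).
P(15 ≤ N ≤ 19) = Σ_{j=15}^{19} e^(−15) · 15^j/j! ≈ 0.4096.

0.4096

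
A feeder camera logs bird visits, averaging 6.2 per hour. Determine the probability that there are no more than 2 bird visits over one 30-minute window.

Over the interval, μ = 6.2 × 0.5 = 3.1 (a 30-minute window = 0.5 hours).
P(N ≤ 2) = Σ_{j=0}^{2} e^(−μ) μ^j/j! ≈ 0.4012.

0.4012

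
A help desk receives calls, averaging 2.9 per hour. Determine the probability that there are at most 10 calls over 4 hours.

0.3905

Over the interval, μ = 2.9 × 4 = 11.6 (4 hours).
P(N ≤ 10) = Σ_{j=0}^{10} e^(−μ) μ^j/j! ≈ 0.3905.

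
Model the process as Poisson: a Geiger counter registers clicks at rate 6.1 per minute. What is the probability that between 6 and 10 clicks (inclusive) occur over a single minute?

With mean μ = 6.1 per minute,
P(6 ≤ N ≤ 10) = Σ_{j=6}^{10} e^(−6.1) · 6.1^j/j! ≈ 0.5234.

0.5234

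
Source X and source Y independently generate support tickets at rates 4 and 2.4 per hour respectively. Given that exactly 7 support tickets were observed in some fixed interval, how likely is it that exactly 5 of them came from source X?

Given the total, each event is independently from source X with probability p = λ_X/(λ_X+λ_Y) = 4/6.4 = 0.6250.
So K ~ Binomial(7, 4/6.4): P(K = 5) = C(7,5) · (4/6.4)^5 · (2.4/6.4)^2 ≈ 0.2816.

0.2816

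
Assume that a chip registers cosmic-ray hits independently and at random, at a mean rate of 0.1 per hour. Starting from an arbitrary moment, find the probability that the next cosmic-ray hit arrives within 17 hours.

Inter-arrival times are exponential with rate λ = 0.1 per hour.
P(T ≤ 17) = 1 − e^(−λt) = 1 − e^(−0.1 × 17) = 1 − e^(−1.7) ≈ 0.8173.

0.8173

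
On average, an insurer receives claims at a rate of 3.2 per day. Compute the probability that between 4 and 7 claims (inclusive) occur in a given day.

0.3807

With mean μ = 3.2 per day,
P(4 ≤ N ≤ 7) = Σ_{j=4}^{7} e^(−3.2) · 3.2^j/j! ≈ 0.3807.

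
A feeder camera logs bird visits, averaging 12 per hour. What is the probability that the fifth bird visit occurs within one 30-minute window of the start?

Over the interval, μ = 12 × 0.5 = 6 (a 30-minute window = 0.5 hours).
The fifth arrival falls in the interval iff at least 5 events occur there: P(S_5 ≤ t) = P(N ≥ 5) = 1 − P(N ≤ 4) ≈ 0.7149.

0.7149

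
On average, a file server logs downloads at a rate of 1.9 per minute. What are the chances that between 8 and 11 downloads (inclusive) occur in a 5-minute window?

0.4833

Over the interval, μ = 1.9 × 5 = 9.5 (a 5-minute window = 5 minutes).
P(8 ≤ N ≤ 11) = Σ_{j=8}^{11} e^(−9.5) · 9.5^j/j! ≈ 0.4833.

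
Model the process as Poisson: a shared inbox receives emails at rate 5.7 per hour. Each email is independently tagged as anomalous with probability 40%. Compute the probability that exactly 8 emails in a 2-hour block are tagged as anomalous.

0.0485

Thinning: the emails that are tagged as anomalous themselves form a Poisson process with rate 0.4 × 5.7 = 2.28 per hour.
Over the interval, μ = 2.28 × 2 = 4.56 (a 2-hour block = 2 hours).
P(N = 8) = e^(−4.56) · 4.56^8/8! ≈ 0.0485.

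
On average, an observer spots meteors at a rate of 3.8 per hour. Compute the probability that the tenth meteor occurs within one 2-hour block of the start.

0.2351

Over the interval, μ = 3.8 × 2 = 7.6 (a 2-hour block = 2 hours).
The tenth arrival falls in the interval iff at least 10 events occur there: P(S_10 ≤ t) = P(N ≥ 10) = 1 − P(N ≤ 9) ≈ 0.2351.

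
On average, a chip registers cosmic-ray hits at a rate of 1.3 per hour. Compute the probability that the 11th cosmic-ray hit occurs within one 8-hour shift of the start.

Over the interval, μ = 1.3 × 8 = 10.4 (an 8-hour shift = 8 hours).
The 11th arrival falls in the interval iff at least 11 events occur there: P(S_11 ≤ t) = P(N ≥ 11) = 1 − P(N ≤ 10) ≈ 0.4669.

0.4669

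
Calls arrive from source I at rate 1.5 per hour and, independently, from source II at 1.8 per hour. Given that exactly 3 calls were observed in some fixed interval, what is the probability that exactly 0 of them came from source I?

Given the total, each event is independently from source I with probability p = λ_I/(λ_I+λ_II) = 1.5/3.3 ≈ 0.4545.
So K ~ Binomial(3, 1.5/3.3): P(K = 0) = C(3,0) · (1.5/3.3)^0 · (1.8/3.3)^3 ≈ 0.1623.

0.1623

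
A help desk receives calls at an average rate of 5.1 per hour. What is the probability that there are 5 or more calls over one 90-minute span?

0.8785

Over the interval, μ = 5.1 × 1.5 = 7.65 (a 90-minute span = 1.5 hours).
P(N ≥ 5) = 1 − P(N ≤ 4) = 1 − Σ_{j=0}^{4} e^(−μ) μ^j/j! ≈ 0.8785.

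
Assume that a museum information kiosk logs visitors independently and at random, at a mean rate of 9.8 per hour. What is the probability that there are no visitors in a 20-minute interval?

Over the interval, μ = 9.8 × 1/3 ≈ 3.26667 (a 20-minute interval = 1/3 hours).
P(N = 0) = e^(−μ) μ^0/0! = e^(−3.26667) · 3.26667^0/1 ≈ 0.0381.

0.0381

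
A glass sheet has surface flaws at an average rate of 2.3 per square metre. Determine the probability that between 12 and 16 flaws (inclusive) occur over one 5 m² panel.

Over the interval, μ = 2.3 × 5 = 11.5 (a 5 m² panel = 5 square metres).
P(12 ≤ N ≤ 16) = Σ_{j=12}^{16} e^(−11.5) · 11.5^j/j! ≈ 0.4038.

0.4038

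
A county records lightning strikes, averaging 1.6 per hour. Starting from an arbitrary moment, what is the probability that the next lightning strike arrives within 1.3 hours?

Inter-arrival times are exponential with rate λ = 1.6 per hour.
P(T ≤ 1.3) = 1 − e^(−λt) = 1 − e^(−1.6 × 1.3) = 1 − e^(−2.08) ≈ 0.8751.

0.8751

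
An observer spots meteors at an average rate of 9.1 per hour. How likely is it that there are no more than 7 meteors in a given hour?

0.3123

With mean μ = 9.1 per hour,
P(N ≤ 7) = Σ_{j=0}^{7} e^(−μ) μ^j/j! ≈ 0.3123.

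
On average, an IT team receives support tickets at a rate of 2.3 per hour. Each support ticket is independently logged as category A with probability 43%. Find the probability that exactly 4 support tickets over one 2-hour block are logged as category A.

Thinning: the support tickets that are logged as category A themselves form a Poisson process with rate 0.43 × 2.3 = 0.989 per hour.
Over the interval, μ = 0.989 × 2 = 1.978 (a 2-hour block = 2 hours).
P(N = 4) = e^(−1.978) · 1.978^4/4! ≈ 0.0882.

0.0882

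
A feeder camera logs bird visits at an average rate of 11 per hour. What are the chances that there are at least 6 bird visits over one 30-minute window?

0.4711

Over the interval, μ = 11 × 0.5 = 5.5 (a 30-minute window = 0.5 hours).
P(N ≥ 6) = 1 − P(N ≤ 5) = 1 − Σ_{j=0}^{5} e^(−μ) μ^j/j! ≈ 0.4711.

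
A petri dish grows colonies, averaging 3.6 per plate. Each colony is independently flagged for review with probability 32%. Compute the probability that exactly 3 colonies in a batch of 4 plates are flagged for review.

Thinning: the colonies that are flagged for review themselves form a Poisson process with rate 0.32 × 3.6 = 1.152 per plate.
Over the interval, μ = 1.152 × 4 = 4.608 (a batch of 4 plates = 4 plates).
P(N = 3) = e^(−4.608) · 4.608^3/3! ≈ 0.1626.

0.1626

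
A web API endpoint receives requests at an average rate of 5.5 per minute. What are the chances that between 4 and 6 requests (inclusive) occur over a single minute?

0.4843

With mean μ = 5.5 per minute,
P(4 ≤ N ≤ 6) = Σ_{j=4}^{6} e^(−5.5) · 5.5^j/j! ≈ 0.4843.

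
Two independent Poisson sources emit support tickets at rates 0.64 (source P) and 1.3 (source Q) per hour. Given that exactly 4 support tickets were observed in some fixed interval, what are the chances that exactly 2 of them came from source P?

0.2932

Given the total, each event is independently from source P with probability p = λ_P/(λ_P+λ_Q) = 0.64/1.94 ≈ 0.3299.
So K ~ Binomial(4, 0.64/1.94): P(K = 2) = C(4,2) · (0.64/1.94)^2 · (1.3/1.94)^2 ≈ 0.2932.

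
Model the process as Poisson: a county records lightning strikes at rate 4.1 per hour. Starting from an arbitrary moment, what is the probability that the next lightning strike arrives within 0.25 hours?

Inter-arrival times are exponential with rate λ = 4.1 per hour.
P(T ≤ 0.25) = 1 − e^(−λt) = 1 − e^(−4.1 × 0.25) = 1 − e^(−1.025) ≈ 0.6412.

0.6412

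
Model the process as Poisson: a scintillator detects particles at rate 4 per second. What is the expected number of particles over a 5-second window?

20

E[N] = λt = 4 × 5 = 20 (a 5-second window = 5 seconds).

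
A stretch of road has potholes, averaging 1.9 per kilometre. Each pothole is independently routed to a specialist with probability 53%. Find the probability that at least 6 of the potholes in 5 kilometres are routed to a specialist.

Thinning: the potholes that are routed to a specialist themselves form a Poisson process with rate 0.53 × 1.9 = 1.007 per kilometre.
Over the interval, μ = 1.007 × 5 = 5.035 (5 kilometres).
P(N ≥ 6) = 1 − P(N ≤ 5) ≈ 0.3902.

0.3902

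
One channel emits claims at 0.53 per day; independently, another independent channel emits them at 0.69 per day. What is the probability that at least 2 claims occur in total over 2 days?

0.7002

Independent Poisson processes superpose: combined rate λ = 0.53 + 0.69 = 1.22 per day.
Over the interval, μ = 1.22 × 2 = 2.44 (2 days).
P(N ≥ 2) = 1 − P(N ≤ 1) ≈ 0.7002.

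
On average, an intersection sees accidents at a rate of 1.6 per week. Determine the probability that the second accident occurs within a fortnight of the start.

0.8288

Over the interval, μ = 1.6 × 2 = 3.2 (a fortnight = 2 weeks).
The second arrival falls in the interval iff at least 2 events occur there: P(S_2 ≤ t) = P(N ≥ 2) = 1 − P(N ≤ 1) ≈ 0.8288.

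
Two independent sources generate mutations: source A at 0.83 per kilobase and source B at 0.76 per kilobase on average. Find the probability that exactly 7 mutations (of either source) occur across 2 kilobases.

0.0271

Independent Poisson processes superpose: combined rate λ = 0.83 + 0.76 = 1.59 per kilobase.
Over the interval, μ = 1.59 × 2 = 3.18 (2 kilobases).
P(N = 7) = e^(−3.18) · 3.18^7/7! ≈ 0.0271.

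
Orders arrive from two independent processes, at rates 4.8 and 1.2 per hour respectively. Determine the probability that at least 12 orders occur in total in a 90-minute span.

0.1970

Independent Poisson processes superpose: combined rate λ = 4.8 + 1.2 = 6 per hour.
Over the interval, μ = 6 × 1.5 = 9 (a 90-minute span = 1.5 hours).
P(N ≥ 12) = 1 − P(N ≤ 11) ≈ 0.1970.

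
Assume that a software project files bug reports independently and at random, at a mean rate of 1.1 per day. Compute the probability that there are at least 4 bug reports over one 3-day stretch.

Over the interval, μ = 1.1 × 3 = 3.3 (a 3-day stretch = 3 days).
P(N ≥ 4) = 1 − P(N ≤ 3) = 1 − Σ_{j=0}^{3} e^(−μ) μ^j/j! ≈ 0.4197.

0.4197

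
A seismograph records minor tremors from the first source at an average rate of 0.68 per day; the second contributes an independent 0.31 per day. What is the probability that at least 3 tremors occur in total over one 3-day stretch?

0.5701

Independent Poisson processes superpose: combined rate λ = 0.68 + 0.31 = 0.99 per day.
Over the interval, μ = 0.99 × 3 = 2.97 (a 3-day stretch = 3 days).
P(N ≥ 3) = 1 − P(N ≤ 2) ≈ 0.5701.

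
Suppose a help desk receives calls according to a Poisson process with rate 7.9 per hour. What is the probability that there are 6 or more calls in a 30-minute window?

0.2071

Over the interval, μ = 7.9 × 0.5 = 3.95 (a 30-minute window = 0.5 hours).
P(N ≥ 6) = 1 − P(N ≤ 5) = 1 − Σ_{j=0}^{5} e^(−μ) μ^j/j! ≈ 0.2071.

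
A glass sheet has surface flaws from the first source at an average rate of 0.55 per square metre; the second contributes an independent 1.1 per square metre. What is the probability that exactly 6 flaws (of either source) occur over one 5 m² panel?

0.1144

Independent Poisson processes superpose: combined rate λ = 0.55 + 1.1 = 1.65 per square metre.
Over the interval, μ = 1.65 × 5 = 8.25 (a 5 m² panel = 5 square metres).
P(N = 6) = e^(−8.25) · 8.25^6/6! ≈ 0.1144.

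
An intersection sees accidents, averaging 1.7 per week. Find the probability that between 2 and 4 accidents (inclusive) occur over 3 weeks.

0.3859

Over the interval, μ = 1.7 × 3 = 5.1 (3 weeks).
P(2 ≤ N ≤ 4) = Σ_{j=2}^{4} e^(−5.1) · 5.1^j/j! ≈ 0.3859.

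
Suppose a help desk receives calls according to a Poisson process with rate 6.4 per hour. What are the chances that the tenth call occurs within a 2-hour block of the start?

Over the interval, μ = 6.4 × 2 = 12.8 (a 2-hour block = 2 hours).
The tenth arrival falls in the interval iff at least 10 events occur there: P(S_10 ≤ t) = P(N ≥ 10) = 1 − P(N ≤ 9) ≈ 0.8206.

0.8206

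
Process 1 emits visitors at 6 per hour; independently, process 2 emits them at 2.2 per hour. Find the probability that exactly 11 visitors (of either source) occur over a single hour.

Independent Poisson processes superpose: combined rate λ = 6 + 2.2 = 8.2 per hour.
So μ = 8.2.
P(N = 11) = e^(−8.2) · 8.2^11/11! ≈ 0.0776.

0.0776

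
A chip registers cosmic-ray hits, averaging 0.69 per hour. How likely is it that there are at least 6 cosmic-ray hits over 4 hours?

0.0617

Over the interval, μ = 0.69 × 4 = 2.76 (4 hours).
P(N ≥ 6) = 1 − P(N ≤ 5) = 1 − Σ_{j=0}^{5} e^(−μ) μ^j/j! ≈ 0.0617.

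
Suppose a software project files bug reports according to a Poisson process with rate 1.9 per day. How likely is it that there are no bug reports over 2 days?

0.0224

Over the interval, μ = 1.9 × 2 = 3.8 (2 days).
P(N = 0) = e^(−μ) μ^0/0! = e^(−3.8) · 3.8^0/1 ≈ 0.0224.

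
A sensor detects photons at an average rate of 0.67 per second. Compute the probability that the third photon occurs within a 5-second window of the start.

0.6505

Over the interval, μ = 0.67 × 5 = 3.35 (a 5-second window = 5 seconds).
The third arrival falls in the interval iff at least 3 events occur there: P(S_3 ≤ t) = P(N ≥ 3) = 1 − P(N ≤ 2) ≈ 0.6505.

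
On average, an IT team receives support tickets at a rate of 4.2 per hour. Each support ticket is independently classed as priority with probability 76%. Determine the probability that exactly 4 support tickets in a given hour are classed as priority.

0.1777

Thinning: the support tickets that are classed as priority themselves form a Poisson process with rate 0.76 × 4.2 = 3.192 per hour.
So μ = 3.192.
P(N = 4) = e^(−3.192) · 3.192^4/4! ≈ 0.1777.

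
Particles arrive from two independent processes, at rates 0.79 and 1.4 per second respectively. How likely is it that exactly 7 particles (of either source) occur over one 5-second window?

0.0658

Independent Poisson processes superpose: combined rate λ = 0.79 + 1.4 = 2.19 per second.
Over the interval, μ = 2.19 × 5 = 10.95 (a 5-second window = 5 seconds).
P(N = 7) = e^(−10.95) · 10.95^7/7! ≈ 0.0658.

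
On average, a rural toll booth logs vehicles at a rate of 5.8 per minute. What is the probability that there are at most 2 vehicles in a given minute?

0.0715

With mean μ = 5.8 per minute,
P(N ≤ 2) = Σ_{j=0}^{2} e^(−μ) μ^j/j! ≈ 0.0715.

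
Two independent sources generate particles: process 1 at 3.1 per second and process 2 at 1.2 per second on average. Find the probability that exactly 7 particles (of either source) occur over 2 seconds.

0.1271

Independent Poisson processes superpose: combined rate λ = 3.1 + 1.2 = 4.3 per second.
Over the interval, μ = 4.3 × 2 = 8.6 (2 seconds).
P(N = 7) = e^(−8.6) · 8.6^7/7! ≈ 0.1271.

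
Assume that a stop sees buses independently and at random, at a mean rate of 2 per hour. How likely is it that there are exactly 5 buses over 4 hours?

Over the interval, μ = 2 × 4 = 8 (4 hours).
P(N = 5) = e^(−μ) μ^5/5! = e^(−8) · 8^5/120 ≈ 0.0916.

0.0916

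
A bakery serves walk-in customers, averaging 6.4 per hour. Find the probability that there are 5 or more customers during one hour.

With mean μ = 6.4 per hour,
P(N ≥ 5) = 1 − P(N ≤ 4) = 1 − Σ_{j=0}^{4} e^(−μ) μ^j/j! ≈ 0.7649.

0.7649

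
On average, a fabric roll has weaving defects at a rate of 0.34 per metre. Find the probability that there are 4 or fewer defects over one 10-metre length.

Over the interval, μ = 0.34 × 10 = 3.4 (a 10-metre length = 10 metres).
P(N ≤ 4) = Σ_{j=0}^{4} e^(−μ) μ^j/j! ≈ 0.7442.

0.7442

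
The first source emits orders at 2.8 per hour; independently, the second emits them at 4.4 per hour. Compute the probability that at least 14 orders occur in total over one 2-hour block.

0.5773

Independent Poisson processes superpose: combined rate λ = 2.8 + 4.4 = 7.2 per hour.
Over the interval, μ = 7.2 × 2 = 14.4 (a 2-hour block = 2 hours).
P(N ≥ 14) = 1 − P(N ≤ 13) ≈ 0.5773.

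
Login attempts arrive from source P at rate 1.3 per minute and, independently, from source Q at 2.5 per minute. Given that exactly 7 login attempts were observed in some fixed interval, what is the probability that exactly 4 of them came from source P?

0.1365

Given the total, each event is independently from source P with probability p = λ_P/(λ_P+λ_Q) = 1.3/3.8 ≈ 0.3421.
So K ~ Binomial(7, 1.3/3.8): P(K = 4) = C(7,4) · (1.3/3.8)^4 · (2.5/3.8)^3 ≈ 0.1365.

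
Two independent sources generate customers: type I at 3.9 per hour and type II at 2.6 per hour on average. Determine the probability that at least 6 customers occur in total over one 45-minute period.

0.3621

Independent Poisson processes superpose: combined rate λ = 3.9 + 2.6 = 6.5 per hour.
Over the interval, μ = 6.5 × 0.75 = 4.875 (a 45-minute period = 0.75 hours).
P(N ≥ 6) = 1 − P(N ≤ 5) ≈ 0.3621.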